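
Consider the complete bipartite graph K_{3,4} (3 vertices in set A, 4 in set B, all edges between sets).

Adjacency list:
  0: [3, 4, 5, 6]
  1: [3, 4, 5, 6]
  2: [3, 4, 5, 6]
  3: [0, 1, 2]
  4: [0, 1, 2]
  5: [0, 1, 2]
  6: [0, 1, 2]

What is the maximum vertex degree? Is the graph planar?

Set-A vertices have degree 4; set-B vertices have degree 3. Maximum degree = max(3,4) = 4.
K_{3,4} contains K_{3,3} as a subgraph (since both sides have >= 3 vertices); by Kuratowski's theorem it is not planar.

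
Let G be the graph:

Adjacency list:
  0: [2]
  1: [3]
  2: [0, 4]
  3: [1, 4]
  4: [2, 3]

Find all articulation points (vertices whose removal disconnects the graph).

An articulation point is a vertex whose removal disconnects the graph.
Articulation points: [2, 3, 4]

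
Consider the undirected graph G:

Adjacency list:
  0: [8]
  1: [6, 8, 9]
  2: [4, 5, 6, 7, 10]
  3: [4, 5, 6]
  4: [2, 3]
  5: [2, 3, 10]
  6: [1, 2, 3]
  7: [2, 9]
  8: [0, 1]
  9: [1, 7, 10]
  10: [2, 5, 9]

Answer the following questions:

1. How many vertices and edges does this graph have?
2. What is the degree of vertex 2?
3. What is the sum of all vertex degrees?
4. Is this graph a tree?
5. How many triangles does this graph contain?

Count: 11 vertices, 15 edges.
Vertex 2 has neighbors [4, 5, 6, 7, 10], degree = 5.
Handshaking lemma: 2 * 15 = 30.
A tree on 11 vertices has 10 edges. This graph has 15 edges (5 extra). Not a tree.
Number of triangles = 1.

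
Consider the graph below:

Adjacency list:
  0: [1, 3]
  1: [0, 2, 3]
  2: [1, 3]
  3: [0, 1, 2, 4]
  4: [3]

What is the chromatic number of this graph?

The graph has a maximum clique of size 3 (lower bound on chromatic number).
A valid 3-coloring: {0: 2, 1: 1, 2: 2, 3: 0, 4: 1}.
Chromatic number = 3.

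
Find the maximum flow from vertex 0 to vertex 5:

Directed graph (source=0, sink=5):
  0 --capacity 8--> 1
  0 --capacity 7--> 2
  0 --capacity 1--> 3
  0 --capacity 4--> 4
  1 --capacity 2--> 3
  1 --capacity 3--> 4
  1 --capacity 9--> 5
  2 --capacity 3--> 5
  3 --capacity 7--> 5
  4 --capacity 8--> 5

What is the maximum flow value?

Computing max flow:
  Flow on (0->1): 8/8
  Flow on (0->2): 3/7
  Flow on (0->3): 1/1
  Flow on (0->4): 4/4
  Flow on (1->5): 8/9
  Flow on (2->5): 3/3
  Flow on (3->5): 1/7
  Flow on (4->5): 4/8
Maximum flow = 16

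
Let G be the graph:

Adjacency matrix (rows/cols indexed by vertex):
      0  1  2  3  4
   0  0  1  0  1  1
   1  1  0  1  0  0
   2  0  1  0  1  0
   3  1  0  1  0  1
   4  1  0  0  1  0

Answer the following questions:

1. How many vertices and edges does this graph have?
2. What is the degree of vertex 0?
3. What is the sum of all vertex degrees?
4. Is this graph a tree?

Count: 5 vertices, 6 edges.
Vertex 0 has neighbors [1, 3, 4], degree = 3.
Handshaking lemma: 2 * 6 = 12.
A tree on 5 vertices has 4 edges. This graph has 6 edges (2 extra). Not a tree.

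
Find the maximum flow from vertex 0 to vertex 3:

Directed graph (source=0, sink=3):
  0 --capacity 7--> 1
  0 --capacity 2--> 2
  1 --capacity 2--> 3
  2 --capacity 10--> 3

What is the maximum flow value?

Computing max flow:
  Flow on (0->1): 2/7
  Flow on (0->2): 2/2
  Flow on (1->3): 2/2
  Flow on (2->3): 2/10
Maximum flow = 4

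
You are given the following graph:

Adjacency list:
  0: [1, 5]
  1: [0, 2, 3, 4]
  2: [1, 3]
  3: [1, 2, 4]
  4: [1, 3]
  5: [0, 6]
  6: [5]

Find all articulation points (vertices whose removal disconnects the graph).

An articulation point is a vertex whose removal disconnects the graph.
Articulation points: [0, 1, 5]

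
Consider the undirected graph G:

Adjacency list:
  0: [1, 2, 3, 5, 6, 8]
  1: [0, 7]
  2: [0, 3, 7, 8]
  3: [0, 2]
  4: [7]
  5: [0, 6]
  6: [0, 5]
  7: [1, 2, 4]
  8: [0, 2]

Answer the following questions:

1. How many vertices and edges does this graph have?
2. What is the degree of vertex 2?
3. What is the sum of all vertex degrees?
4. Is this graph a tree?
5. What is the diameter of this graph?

Count: 9 vertices, 12 edges.
Vertex 2 has neighbors [0, 3, 7, 8], degree = 4.
Handshaking lemma: 2 * 12 = 24.
A tree on 9 vertices has 8 edges. This graph has 12 edges (4 extra). Not a tree.
Diameter (longest shortest path) = 4.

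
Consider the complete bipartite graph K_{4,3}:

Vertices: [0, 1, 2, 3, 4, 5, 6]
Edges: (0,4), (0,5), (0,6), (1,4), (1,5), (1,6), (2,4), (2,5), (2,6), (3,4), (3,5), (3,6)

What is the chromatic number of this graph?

K_{4,3} is bipartite: vertices split into two independent sets of size 4 and 3.
Color one set 0, the other 1. No adjacent vertices share a color.
Chromatic number = 2.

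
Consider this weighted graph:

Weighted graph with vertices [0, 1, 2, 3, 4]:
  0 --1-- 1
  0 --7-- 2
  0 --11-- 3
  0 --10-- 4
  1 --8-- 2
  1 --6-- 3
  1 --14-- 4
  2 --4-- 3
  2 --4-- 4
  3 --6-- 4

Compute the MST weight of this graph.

Applying Kruskal's algorithm (sort edges by weight, add if no cycle):
  Add (0,1) w=1
  Add (2,4) w=4
  Add (2,3) w=4
  Add (1,3) w=6
  Skip (3,4) w=6 (creates cycle)
  Skip (0,2) w=7 (creates cycle)
  Skip (1,2) w=8 (creates cycle)
  Skip (0,4) w=10 (creates cycle)
  Skip (0,3) w=11 (creates cycle)
  Skip (1,4) w=14 (creates cycle)
MST weight = 15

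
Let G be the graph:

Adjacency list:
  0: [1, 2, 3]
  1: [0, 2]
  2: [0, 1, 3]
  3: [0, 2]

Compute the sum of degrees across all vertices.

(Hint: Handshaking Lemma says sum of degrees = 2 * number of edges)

Count edges: 5 edges.
By Handshaking Lemma: sum of degrees = 2 * 5 = 10.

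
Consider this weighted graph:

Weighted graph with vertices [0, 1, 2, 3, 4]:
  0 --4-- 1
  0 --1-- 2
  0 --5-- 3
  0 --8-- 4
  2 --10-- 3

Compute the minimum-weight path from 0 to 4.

Using Dijkstra's algorithm from vertex 0:
Shortest path: 0 -> 4
Total weight: 8 = 8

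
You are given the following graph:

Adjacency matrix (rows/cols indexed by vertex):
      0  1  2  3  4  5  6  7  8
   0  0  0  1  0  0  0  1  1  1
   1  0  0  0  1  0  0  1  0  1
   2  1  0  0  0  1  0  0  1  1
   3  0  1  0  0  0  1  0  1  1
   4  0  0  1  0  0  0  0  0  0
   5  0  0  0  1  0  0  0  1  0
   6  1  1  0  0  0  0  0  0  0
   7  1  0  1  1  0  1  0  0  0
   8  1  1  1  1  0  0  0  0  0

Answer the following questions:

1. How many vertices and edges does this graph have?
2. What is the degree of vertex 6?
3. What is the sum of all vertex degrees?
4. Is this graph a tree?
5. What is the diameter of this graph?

Count: 9 vertices, 14 edges.
Vertex 6 has neighbors [0, 1], degree = 2.
Handshaking lemma: 2 * 14 = 28.
A tree on 9 vertices has 8 edges. This graph has 14 edges (6 extra). Not a tree.
Diameter (longest shortest path) = 3.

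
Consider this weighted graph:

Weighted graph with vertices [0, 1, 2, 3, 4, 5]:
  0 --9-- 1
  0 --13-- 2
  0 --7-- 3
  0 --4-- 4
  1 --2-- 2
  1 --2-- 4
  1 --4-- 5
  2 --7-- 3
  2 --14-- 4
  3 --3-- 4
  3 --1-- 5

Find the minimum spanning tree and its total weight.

Applying Kruskal's algorithm (sort edges by weight, add if no cycle):
  Add (3,5) w=1
  Add (1,4) w=2
  Add (1,2) w=2
  Add (3,4) w=3
  Add (0,4) w=4
  Skip (1,5) w=4 (creates cycle)
  Skip (0,3) w=7 (creates cycle)
  Skip (2,3) w=7 (creates cycle)
  Skip (0,1) w=9 (creates cycle)
  Skip (0,2) w=13 (creates cycle)
  Skip (2,4) w=14 (creates cycle)
MST weight = 12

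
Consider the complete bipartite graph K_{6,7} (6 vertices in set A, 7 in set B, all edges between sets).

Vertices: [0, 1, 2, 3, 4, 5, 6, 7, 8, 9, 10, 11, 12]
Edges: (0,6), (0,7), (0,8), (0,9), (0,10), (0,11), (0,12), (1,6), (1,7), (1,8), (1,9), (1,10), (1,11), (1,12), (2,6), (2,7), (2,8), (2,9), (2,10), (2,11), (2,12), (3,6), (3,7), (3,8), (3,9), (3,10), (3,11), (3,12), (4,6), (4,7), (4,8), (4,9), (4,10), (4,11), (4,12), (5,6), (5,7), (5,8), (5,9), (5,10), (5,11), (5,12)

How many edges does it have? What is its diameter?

K_{6,7} has 6 * 7 = 42 edges.
Any vertex reaches any opposite-side vertex in 1 step; same-side vertices reach in 2 steps via any opposite-side vertex.
Diameter = 2.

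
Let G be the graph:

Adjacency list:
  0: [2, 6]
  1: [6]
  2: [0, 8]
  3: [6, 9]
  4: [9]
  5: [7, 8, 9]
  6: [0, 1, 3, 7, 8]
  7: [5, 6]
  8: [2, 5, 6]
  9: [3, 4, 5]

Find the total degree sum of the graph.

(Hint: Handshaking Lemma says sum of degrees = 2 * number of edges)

Count edges: 12 edges.
By Handshaking Lemma: sum of degrees = 2 * 12 = 24.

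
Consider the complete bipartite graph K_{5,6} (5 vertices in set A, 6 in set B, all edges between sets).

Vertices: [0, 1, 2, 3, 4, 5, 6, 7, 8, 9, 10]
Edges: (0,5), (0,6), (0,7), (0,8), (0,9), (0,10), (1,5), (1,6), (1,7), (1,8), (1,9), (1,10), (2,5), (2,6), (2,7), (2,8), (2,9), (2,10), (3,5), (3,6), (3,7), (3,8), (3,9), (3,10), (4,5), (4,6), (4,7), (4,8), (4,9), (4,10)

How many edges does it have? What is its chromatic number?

K_{5,6} has 5 * 6 = 30 edges.
Bipartite graphs have chromatic number 2 (color each partition differently).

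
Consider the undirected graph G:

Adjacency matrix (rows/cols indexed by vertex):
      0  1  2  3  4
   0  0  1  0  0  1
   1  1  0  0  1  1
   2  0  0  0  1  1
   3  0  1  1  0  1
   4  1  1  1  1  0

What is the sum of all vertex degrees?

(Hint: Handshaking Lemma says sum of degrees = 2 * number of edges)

Count edges: 7 edges.
By Handshaking Lemma: sum of degrees = 2 * 7 = 14.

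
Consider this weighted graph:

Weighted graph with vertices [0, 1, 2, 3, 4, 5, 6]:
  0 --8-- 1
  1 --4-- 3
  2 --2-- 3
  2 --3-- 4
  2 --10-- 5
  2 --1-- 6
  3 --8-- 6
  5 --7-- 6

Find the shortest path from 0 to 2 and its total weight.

Using Dijkstra's algorithm from vertex 0:
Shortest path: 0 -> 1 -> 3 -> 2
Total weight: 8 + 4 + 2 = 14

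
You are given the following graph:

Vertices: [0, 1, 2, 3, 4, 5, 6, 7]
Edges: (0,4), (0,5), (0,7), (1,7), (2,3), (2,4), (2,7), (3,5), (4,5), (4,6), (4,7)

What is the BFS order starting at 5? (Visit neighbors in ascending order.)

BFS from vertex 5 (neighbors processed in ascending order):
Visit order: 5, 0, 3, 4, 7, 2, 6, 1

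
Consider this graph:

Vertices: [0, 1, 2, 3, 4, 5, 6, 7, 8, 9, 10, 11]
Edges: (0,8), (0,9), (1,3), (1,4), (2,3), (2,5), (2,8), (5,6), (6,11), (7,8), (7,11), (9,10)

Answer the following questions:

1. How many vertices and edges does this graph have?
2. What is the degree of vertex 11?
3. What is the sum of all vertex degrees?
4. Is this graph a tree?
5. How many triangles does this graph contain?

Count: 12 vertices, 12 edges.
Vertex 11 has neighbors [6, 7], degree = 2.
Handshaking lemma: 2 * 12 = 24.
A tree on 12 vertices has 11 edges. This graph has 12 edges (1 extra). Not a tree.
Number of triangles = 0.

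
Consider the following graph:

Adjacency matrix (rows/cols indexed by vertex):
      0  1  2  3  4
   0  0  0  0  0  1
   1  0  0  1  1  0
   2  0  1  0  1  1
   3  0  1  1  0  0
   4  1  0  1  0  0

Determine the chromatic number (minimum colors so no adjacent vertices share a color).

The graph has a maximum clique of size 3 (lower bound on chromatic number).
A valid 3-coloring: {0: 0, 1: 1, 2: 0, 3: 2, 4: 1}.
Chromatic number = 3.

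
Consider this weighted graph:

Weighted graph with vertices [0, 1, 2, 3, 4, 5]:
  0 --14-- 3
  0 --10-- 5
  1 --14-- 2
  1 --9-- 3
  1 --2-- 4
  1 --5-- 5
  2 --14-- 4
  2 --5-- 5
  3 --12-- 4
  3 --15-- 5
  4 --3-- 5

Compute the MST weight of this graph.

Applying Kruskal's algorithm (sort edges by weight, add if no cycle):
  Add (1,4) w=2
  Add (4,5) w=3
  Skip (1,5) w=5 (creates cycle)
  Add (2,5) w=5
  Add (1,3) w=9
  Add (0,5) w=10
  Skip (3,4) w=12 (creates cycle)
  Skip (0,3) w=14 (creates cycle)
  Skip (1,2) w=14 (creates cycle)
  Skip (2,4) w=14 (creates cycle)
  Skip (3,5) w=15 (creates cycle)
MST weight = 29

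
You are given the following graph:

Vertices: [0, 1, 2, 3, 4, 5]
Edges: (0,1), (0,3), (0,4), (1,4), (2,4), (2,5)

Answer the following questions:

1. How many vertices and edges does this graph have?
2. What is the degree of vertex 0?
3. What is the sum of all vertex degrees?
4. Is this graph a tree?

Count: 6 vertices, 6 edges.
Vertex 0 has neighbors [1, 3, 4], degree = 3.
Handshaking lemma: 2 * 6 = 12.
A tree on 6 vertices has 5 edges. This graph has 6 edges (1 extra). Not a tree.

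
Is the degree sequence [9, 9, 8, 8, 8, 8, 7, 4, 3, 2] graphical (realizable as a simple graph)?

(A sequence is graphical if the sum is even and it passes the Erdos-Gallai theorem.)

Sum of degrees = 66. Sum is even but fails Erdos-Gallai. The sequence is NOT graphical.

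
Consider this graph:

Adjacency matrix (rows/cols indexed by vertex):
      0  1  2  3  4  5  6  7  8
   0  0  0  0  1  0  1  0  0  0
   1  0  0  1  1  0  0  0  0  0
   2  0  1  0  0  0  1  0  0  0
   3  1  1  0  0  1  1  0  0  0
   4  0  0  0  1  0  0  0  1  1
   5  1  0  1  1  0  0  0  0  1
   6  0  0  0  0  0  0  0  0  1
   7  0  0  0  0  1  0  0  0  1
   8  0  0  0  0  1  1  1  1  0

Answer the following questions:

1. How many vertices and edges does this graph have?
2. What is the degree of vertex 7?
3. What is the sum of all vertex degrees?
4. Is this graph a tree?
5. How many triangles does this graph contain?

Count: 9 vertices, 12 edges.
Vertex 7 has neighbors [4, 8], degree = 2.
Handshaking lemma: 2 * 12 = 24.
A tree on 9 vertices has 8 edges. This graph has 12 edges (4 extra). Not a tree.
Number of triangles = 2.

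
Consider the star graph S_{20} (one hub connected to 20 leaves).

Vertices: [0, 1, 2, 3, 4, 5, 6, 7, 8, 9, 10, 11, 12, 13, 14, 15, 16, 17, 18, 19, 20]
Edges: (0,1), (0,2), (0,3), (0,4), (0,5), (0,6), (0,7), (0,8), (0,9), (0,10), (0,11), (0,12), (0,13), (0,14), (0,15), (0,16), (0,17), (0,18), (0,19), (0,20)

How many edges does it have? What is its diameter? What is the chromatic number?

Star graph S_{20}: the hub connects to all 20 leaves.
Edges = 20.
Diameter = 2 (any leaf to hub is 1, leaf to leaf through hub is 2).
Star graphs are bipartite (hub vs leaves), so chromatic number = 2.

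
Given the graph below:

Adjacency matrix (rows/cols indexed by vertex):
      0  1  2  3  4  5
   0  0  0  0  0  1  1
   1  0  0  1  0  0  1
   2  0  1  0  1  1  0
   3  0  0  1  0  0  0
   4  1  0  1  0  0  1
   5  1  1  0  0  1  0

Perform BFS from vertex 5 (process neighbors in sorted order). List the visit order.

BFS from vertex 5 (neighbors processed in ascending order):
Visit order: 5, 0, 1, 4, 2, 3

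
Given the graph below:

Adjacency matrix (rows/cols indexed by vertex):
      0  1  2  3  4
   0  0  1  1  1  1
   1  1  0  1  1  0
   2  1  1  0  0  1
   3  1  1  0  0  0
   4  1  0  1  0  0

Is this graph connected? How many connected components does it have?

Checking connectivity: the graph has 1 connected component(s).
All vertices are reachable from each other. The graph IS connected.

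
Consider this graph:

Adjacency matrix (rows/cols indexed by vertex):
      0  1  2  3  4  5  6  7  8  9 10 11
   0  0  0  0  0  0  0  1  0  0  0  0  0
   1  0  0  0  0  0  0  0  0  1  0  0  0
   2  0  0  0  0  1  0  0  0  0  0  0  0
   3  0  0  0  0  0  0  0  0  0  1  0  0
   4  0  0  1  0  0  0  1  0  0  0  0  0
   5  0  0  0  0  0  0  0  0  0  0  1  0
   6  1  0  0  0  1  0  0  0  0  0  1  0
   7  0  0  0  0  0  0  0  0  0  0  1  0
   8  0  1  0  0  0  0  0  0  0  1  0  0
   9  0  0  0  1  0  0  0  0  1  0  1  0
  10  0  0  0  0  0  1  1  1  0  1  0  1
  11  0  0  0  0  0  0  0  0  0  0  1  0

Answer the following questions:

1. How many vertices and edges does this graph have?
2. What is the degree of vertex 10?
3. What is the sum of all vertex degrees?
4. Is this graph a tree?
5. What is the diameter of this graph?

Count: 12 vertices, 11 edges.
Vertex 10 has neighbors [5, 6, 7, 9, 11], degree = 5.
Handshaking lemma: 2 * 11 = 22.
A graph is a tree iff it is connected and has exactly n-1 edges. This graph is connected (all 12 vertices in one component) and has 12-1 = 11 edges. It is a tree.
Diameter (longest shortest path) = 6.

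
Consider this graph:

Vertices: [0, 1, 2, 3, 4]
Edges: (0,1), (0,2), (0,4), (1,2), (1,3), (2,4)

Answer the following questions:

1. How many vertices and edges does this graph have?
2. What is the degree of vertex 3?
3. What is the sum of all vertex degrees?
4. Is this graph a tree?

Count: 5 vertices, 6 edges.
Vertex 3 has neighbors [1], degree = 1.
Handshaking lemma: 2 * 6 = 12.
A tree on 5 vertices has 4 edges. This graph has 6 edges (2 extra). Not a tree.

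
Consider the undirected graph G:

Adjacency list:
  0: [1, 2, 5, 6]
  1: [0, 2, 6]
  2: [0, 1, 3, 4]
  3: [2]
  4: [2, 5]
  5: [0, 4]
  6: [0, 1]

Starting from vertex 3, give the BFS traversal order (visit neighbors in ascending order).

BFS from vertex 3 (neighbors processed in ascending order):
Visit order: 3, 2, 0, 1, 4, 5, 6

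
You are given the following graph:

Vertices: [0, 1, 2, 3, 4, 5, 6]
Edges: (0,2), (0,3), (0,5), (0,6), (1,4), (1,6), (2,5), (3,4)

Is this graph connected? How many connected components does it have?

Checking connectivity: the graph has 1 connected component(s).
All vertices are reachable from each other. The graph IS connected.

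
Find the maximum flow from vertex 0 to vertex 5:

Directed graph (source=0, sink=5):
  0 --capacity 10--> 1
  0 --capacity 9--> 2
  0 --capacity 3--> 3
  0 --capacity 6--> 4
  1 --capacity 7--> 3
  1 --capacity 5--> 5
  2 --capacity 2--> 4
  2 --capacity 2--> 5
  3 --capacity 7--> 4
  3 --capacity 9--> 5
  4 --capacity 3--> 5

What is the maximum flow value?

Computing max flow:
  Flow on (0->1): 10/10
  Flow on (0->2): 4/9
  Flow on (0->3): 3/3
  Flow on (0->4): 1/6
  Flow on (1->3): 5/7
  Flow on (1->5): 5/5
  Flow on (2->4): 2/2
  Flow on (2->5): 2/2
  Flow on (3->5): 8/9
  Flow on (4->5): 3/3
Maximum flow = 18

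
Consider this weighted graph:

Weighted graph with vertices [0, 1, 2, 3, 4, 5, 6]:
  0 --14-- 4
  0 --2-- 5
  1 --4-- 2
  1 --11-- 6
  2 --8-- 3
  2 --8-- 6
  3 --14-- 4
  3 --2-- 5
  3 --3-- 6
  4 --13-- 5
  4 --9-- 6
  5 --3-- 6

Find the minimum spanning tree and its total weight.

Applying Kruskal's algorithm (sort edges by weight, add if no cycle):
  Add (0,5) w=2
  Add (3,5) w=2
  Add (3,6) w=3
  Skip (5,6) w=3 (creates cycle)
  Add (1,2) w=4
  Add (2,3) w=8
  Skip (2,6) w=8 (creates cycle)
  Add (4,6) w=9
  Skip (1,6) w=11 (creates cycle)
  Skip (4,5) w=13 (creates cycle)
  Skip (0,4) w=14 (creates cycle)
  Skip (3,4) w=14 (creates cycle)
MST weight = 28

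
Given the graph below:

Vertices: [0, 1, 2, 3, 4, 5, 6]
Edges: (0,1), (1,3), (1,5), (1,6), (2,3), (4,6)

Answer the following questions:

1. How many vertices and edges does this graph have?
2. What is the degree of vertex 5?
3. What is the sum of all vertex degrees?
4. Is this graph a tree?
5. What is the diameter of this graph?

Count: 7 vertices, 6 edges.
Vertex 5 has neighbors [1], degree = 1.
Handshaking lemma: 2 * 6 = 12.
A graph is a tree iff it is connected and has exactly n-1 edges. This graph is connected (all 7 vertices in one component) and has 7-1 = 6 edges. It is a tree.
Diameter (longest shortest path) = 4.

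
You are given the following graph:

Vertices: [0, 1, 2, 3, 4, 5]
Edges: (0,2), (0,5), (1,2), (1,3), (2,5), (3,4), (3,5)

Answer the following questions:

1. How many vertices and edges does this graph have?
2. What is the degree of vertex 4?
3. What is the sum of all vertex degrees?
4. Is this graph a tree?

Count: 6 vertices, 7 edges.
Vertex 4 has neighbors [3], degree = 1.
Handshaking lemma: 2 * 7 = 14.
A tree on 6 vertices has 5 edges. This graph has 7 edges (2 extra). Not a tree.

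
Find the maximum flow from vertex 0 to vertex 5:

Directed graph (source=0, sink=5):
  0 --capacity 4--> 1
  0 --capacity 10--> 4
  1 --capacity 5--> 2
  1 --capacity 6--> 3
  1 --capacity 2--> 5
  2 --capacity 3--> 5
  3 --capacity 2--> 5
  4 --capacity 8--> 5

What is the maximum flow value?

Computing max flow:
  Flow on (0->1): 4/4
  Flow on (0->4): 8/10
  Flow on (1->2): 2/5
  Flow on (1->5): 2/2
  Flow on (2->5): 2/3
  Flow on (4->5): 8/8
Maximum flow = 12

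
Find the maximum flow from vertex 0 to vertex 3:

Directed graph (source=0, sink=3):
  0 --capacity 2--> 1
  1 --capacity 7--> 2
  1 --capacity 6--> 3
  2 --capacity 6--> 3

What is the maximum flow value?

Computing max flow:
  Flow on (0->1): 2/2
  Flow on (1->3): 2/6
Maximum flow = 2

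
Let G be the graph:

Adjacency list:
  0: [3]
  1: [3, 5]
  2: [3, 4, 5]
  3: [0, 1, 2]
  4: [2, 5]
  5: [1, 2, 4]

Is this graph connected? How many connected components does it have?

Checking connectivity: the graph has 1 connected component(s).
All vertices are reachable from each other. The graph IS connected.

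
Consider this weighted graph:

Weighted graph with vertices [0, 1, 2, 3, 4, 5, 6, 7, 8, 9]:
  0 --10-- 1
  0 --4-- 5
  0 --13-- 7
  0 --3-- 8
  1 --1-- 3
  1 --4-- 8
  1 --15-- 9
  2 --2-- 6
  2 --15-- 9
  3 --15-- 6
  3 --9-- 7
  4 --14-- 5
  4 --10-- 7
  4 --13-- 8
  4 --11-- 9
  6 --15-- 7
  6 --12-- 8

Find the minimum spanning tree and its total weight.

Applying Kruskal's algorithm (sort edges by weight, add if no cycle):
  Add (1,3) w=1
  Add (2,6) w=2
  Add (0,8) w=3
  Add (0,5) w=4
  Add (1,8) w=4
  Add (3,7) w=9
  Skip (0,1) w=10 (creates cycle)
  Add (4,7) w=10
  Add (4,9) w=11
  Add (6,8) w=12
  Skip (0,7) w=13 (creates cycle)
  Skip (4,8) w=13 (creates cycle)
  Skip (4,5) w=14 (creates cycle)
  Skip (1,9) w=15 (creates cycle)
  Skip (2,9) w=15 (creates cycle)
  Skip (3,6) w=15 (creates cycle)
  Skip (6,7) w=15 (creates cycle)
MST weight = 56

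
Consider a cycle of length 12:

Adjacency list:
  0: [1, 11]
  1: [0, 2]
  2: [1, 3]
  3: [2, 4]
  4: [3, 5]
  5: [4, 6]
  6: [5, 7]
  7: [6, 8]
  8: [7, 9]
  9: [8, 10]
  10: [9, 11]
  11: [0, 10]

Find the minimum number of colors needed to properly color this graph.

This is an even cycle (C_12). Even cycles are bipartite.
Chromatic number = 2.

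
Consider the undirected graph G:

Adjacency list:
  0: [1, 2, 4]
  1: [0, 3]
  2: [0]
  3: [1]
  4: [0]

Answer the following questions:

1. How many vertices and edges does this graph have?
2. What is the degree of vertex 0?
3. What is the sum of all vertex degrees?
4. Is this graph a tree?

Count: 5 vertices, 4 edges.
Vertex 0 has neighbors [1, 2, 4], degree = 3.
Handshaking lemma: 2 * 4 = 8.
A graph is a tree iff it is connected and has exactly n-1 edges. This graph is connected (all 5 vertices in one component) and has 5-1 = 4 edges. It is a tree.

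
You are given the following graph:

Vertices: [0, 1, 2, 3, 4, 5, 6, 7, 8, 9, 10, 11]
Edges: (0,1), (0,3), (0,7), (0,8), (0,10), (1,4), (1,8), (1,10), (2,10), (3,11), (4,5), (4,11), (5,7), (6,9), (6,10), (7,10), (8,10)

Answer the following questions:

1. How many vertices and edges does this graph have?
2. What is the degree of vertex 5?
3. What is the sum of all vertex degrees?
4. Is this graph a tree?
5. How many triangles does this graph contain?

Count: 12 vertices, 17 edges.
Vertex 5 has neighbors [4, 7], degree = 2.
Handshaking lemma: 2 * 17 = 34.
A tree on 12 vertices has 11 edges. This graph has 17 edges (6 extra). Not a tree.
Number of triangles = 5.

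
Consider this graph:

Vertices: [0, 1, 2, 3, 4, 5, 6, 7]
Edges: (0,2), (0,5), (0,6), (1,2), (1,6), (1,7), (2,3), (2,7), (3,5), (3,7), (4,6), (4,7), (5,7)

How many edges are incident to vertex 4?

Vertex 4 has neighbors [6, 7], so deg(4) = 2.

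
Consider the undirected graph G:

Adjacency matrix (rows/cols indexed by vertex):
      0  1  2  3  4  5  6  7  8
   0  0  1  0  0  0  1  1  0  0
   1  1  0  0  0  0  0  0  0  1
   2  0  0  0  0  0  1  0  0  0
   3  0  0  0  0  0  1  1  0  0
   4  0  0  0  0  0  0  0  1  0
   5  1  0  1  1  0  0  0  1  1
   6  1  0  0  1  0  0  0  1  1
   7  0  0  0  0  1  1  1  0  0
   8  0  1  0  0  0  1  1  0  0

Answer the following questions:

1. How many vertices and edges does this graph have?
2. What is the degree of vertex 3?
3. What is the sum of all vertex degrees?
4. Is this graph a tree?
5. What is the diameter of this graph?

Count: 9 vertices, 12 edges.
Vertex 3 has neighbors [5, 6], degree = 2.
Handshaking lemma: 2 * 12 = 24.
A tree on 9 vertices has 8 edges. This graph has 12 edges (4 extra). Not a tree.
Diameter (longest shortest path) = 4.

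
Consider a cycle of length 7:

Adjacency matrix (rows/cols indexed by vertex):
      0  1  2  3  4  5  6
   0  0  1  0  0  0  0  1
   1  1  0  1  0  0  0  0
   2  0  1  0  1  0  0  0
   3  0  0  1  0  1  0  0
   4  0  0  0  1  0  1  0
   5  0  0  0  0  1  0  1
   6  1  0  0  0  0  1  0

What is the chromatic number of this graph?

This is an odd cycle (C_7). Odd cycles are not bipartite (any 2-coloring forces two adjacent vertices to match), and 3 colors suffice.
Chromatic number = 3.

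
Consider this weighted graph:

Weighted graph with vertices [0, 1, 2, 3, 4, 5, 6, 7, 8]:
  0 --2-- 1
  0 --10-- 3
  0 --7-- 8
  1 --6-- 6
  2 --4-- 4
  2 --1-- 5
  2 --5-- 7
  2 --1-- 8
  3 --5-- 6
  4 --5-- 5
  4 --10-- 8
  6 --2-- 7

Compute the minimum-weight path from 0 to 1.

Using Dijkstra's algorithm from vertex 0:
Shortest path: 0 -> 1
Total weight: 2 = 2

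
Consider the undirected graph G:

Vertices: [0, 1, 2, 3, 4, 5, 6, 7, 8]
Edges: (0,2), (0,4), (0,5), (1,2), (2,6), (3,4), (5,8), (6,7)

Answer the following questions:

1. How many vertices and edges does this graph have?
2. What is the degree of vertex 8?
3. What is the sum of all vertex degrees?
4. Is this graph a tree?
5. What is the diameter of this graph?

Count: 9 vertices, 8 edges.
Vertex 8 has neighbors [5], degree = 1.
Handshaking lemma: 2 * 8 = 16.
A graph is a tree iff it is connected and has exactly n-1 edges. This graph is connected (all 9 vertices in one component) and has 9-1 = 8 edges. It is a tree.
Diameter (longest shortest path) = 5.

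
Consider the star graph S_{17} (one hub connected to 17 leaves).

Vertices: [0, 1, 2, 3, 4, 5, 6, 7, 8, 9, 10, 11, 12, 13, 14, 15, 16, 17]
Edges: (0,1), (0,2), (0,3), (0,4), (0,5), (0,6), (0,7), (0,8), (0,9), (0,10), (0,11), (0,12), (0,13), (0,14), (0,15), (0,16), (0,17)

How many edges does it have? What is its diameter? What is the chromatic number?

Star graph S_{17}: the hub connects to all 17 leaves.
Edges = 17.
Diameter = 2 (any leaf to hub is 1, leaf to leaf through hub is 2).
Star graphs are bipartite (hub vs leaves), so chromatic number = 2.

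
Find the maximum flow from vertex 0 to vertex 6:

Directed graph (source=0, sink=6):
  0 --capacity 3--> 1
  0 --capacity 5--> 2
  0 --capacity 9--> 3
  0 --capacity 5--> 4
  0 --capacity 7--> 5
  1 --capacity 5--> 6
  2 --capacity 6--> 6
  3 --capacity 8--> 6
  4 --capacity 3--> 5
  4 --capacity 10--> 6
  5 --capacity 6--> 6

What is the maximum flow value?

Computing max flow:
  Flow on (0->1): 3/3
  Flow on (0->2): 5/5
  Flow on (0->3): 8/9
  Flow on (0->4): 5/5
  Flow on (0->5): 6/7
  Flow on (1->6): 3/5
  Flow on (2->6): 5/6
  Flow on (3->6): 8/8
  Flow on (4->6): 5/10
  Flow on (5->6): 6/6
Maximum flow = 27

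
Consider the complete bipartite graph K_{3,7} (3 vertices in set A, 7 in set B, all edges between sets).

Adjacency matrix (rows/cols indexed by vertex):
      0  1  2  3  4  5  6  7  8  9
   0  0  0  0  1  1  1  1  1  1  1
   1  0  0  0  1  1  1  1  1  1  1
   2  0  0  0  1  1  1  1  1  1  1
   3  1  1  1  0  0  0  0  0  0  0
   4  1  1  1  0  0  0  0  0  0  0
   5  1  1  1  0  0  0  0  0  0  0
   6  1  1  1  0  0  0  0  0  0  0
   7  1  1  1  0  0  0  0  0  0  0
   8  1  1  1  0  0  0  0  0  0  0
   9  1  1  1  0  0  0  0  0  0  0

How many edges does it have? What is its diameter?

K_{3,7} has 3 * 7 = 21 edges.
Any vertex reaches any opposite-side vertex in 1 step; same-side vertices reach in 2 steps via any opposite-side vertex.
Diameter = 2.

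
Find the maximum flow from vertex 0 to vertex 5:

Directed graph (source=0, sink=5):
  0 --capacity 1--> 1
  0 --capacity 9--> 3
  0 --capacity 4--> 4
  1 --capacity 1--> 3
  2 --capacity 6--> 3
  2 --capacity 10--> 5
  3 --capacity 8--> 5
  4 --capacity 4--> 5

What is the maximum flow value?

Computing max flow:
  Flow on (0->3): 8/9
  Flow on (0->4): 4/4
  Flow on (3->5): 8/8
  Flow on (4->5): 4/4
Maximum flow = 12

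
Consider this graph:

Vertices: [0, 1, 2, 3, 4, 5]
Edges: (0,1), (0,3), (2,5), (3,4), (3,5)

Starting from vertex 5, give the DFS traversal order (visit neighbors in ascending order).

DFS from vertex 5 (neighbors processed in ascending order):
Visit order: 5, 2, 3, 0, 1, 4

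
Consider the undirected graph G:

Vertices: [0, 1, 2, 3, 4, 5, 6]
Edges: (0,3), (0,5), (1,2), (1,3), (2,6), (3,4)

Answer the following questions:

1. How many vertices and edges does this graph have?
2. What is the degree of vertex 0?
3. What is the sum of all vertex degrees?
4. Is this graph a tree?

Count: 7 vertices, 6 edges.
Vertex 0 has neighbors [3, 5], degree = 2.
Handshaking lemma: 2 * 6 = 12.
A graph is a tree iff it is connected and has exactly n-1 edges. This graph is connected (all 7 vertices in one component) and has 7-1 = 6 edges. It is a tree.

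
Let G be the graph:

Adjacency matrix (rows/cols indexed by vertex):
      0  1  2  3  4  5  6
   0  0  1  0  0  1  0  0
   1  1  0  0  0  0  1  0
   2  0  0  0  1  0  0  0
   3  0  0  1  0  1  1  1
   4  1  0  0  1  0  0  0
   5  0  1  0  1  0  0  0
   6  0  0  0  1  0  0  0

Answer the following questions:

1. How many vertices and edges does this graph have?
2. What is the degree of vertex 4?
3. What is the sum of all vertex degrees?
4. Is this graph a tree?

Count: 7 vertices, 7 edges.
Vertex 4 has neighbors [0, 3], degree = 2.
Handshaking lemma: 2 * 7 = 14.
A tree on 7 vertices has 6 edges. This graph has 7 edges (1 extra). Not a tree.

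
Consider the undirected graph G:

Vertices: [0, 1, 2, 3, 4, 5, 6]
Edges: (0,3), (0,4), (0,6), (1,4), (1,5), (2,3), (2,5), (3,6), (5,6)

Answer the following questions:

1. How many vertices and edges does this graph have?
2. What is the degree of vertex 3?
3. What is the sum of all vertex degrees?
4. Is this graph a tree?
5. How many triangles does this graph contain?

Count: 7 vertices, 9 edges.
Vertex 3 has neighbors [0, 2, 6], degree = 3.
Handshaking lemma: 2 * 9 = 18.
A tree on 7 vertices has 6 edges. This graph has 9 edges (3 extra). Not a tree.
Number of triangles = 1.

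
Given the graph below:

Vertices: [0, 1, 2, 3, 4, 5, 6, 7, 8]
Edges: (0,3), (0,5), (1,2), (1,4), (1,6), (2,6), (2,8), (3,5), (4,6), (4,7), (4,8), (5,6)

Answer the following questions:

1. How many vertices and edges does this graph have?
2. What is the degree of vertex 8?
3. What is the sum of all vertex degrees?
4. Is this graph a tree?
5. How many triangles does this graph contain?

Count: 9 vertices, 12 edges.
Vertex 8 has neighbors [2, 4], degree = 2.
Handshaking lemma: 2 * 12 = 24.
A tree on 9 vertices has 8 edges. This graph has 12 edges (4 extra). Not a tree.
Number of triangles = 3.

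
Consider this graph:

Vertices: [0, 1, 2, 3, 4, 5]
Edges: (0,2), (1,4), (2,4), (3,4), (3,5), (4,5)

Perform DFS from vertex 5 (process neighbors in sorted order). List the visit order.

DFS from vertex 5 (neighbors processed in ascending order):
Visit order: 5, 3, 4, 1, 2, 0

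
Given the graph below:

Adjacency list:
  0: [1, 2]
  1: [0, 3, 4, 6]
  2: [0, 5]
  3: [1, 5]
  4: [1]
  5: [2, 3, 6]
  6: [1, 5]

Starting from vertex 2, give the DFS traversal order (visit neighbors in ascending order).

DFS from vertex 2 (neighbors processed in ascending order):
Visit order: 2, 0, 1, 3, 5, 6, 4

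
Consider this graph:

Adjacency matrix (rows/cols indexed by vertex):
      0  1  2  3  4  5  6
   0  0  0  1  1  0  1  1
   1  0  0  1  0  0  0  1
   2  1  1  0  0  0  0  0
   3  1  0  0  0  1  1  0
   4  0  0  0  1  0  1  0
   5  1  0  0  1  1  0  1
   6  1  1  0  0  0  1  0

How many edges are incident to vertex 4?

Vertex 4 has neighbors [3, 5], so deg(4) = 2.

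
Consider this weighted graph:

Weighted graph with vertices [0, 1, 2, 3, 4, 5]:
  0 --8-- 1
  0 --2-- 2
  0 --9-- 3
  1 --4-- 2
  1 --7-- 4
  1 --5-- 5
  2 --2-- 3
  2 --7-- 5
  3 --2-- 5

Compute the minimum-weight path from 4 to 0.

Using Dijkstra's algorithm from vertex 4:
Shortest path: 4 -> 1 -> 2 -> 0
Total weight: 7 + 4 + 2 = 13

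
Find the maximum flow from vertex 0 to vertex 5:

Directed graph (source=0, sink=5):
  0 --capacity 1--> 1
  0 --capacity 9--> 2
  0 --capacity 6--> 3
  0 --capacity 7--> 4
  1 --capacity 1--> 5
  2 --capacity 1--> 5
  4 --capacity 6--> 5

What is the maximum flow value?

Computing max flow:
  Flow on (0->1): 1/1
  Flow on (0->2): 1/9
  Flow on (0->4): 6/7
  Flow on (1->5): 1/1
  Flow on (2->5): 1/1
  Flow on (4->5): 6/6
Maximum flow = 8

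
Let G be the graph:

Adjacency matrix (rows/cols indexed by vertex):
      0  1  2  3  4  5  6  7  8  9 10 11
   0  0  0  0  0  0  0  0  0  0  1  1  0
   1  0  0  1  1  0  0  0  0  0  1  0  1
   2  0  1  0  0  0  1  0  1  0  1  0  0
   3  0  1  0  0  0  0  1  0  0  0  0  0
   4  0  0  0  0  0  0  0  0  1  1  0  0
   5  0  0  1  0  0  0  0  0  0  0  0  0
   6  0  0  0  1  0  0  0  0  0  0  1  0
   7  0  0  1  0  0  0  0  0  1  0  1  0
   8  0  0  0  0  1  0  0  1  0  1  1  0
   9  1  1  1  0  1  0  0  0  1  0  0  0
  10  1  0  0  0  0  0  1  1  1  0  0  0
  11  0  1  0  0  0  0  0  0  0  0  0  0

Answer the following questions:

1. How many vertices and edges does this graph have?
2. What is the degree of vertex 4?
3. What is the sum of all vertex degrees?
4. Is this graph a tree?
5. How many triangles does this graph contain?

Count: 12 vertices, 17 edges.
Vertex 4 has neighbors [8, 9], degree = 2.
Handshaking lemma: 2 * 17 = 34.
A tree on 12 vertices has 11 edges. This graph has 17 edges (6 extra). Not a tree.
Number of triangles = 3.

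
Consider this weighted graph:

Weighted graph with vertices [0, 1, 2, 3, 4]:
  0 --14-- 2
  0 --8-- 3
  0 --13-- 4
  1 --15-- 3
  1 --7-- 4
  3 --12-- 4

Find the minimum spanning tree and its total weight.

Applying Kruskal's algorithm (sort edges by weight, add if no cycle):
  Add (1,4) w=7
  Add (0,3) w=8
  Add (3,4) w=12
  Skip (0,4) w=13 (creates cycle)
  Add (0,2) w=14
  Skip (1,3) w=15 (creates cycle)
MST weight = 41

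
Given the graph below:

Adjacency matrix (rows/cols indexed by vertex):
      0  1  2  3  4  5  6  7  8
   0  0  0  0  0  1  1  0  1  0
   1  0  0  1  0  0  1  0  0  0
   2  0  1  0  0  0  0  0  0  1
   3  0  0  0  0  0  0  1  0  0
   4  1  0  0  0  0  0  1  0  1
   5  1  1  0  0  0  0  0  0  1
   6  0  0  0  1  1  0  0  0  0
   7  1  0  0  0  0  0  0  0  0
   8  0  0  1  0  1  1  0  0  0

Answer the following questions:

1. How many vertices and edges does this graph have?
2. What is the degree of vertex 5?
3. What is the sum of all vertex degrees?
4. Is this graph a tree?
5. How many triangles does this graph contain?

Count: 9 vertices, 10 edges.
Vertex 5 has neighbors [0, 1, 8], degree = 3.
Handshaking lemma: 2 * 10 = 20.
A tree on 9 vertices has 8 edges. This graph has 10 edges (2 extra). Not a tree.
Number of triangles = 0.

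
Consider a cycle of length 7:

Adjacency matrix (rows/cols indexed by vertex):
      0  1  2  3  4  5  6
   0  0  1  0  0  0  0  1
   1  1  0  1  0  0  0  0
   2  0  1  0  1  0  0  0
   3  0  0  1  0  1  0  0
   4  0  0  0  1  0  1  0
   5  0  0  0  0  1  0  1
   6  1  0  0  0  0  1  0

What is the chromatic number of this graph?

This is an odd cycle (C_7). Odd cycles are not bipartite (any 2-coloring forces two adjacent vertices to match), and 3 colors suffice.
Chromatic number = 3.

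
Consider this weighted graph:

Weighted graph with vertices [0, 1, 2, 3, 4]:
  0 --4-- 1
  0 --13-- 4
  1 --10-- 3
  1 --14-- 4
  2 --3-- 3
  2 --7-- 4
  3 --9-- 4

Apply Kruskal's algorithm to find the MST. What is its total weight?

Applying Kruskal's algorithm (sort edges by weight, add if no cycle):
  Add (2,3) w=3
  Add (0,1) w=4
  Add (2,4) w=7
  Skip (3,4) w=9 (creates cycle)
  Add (1,3) w=10
  Skip (0,4) w=13 (creates cycle)
  Skip (1,4) w=14 (creates cycle)
MST weight = 24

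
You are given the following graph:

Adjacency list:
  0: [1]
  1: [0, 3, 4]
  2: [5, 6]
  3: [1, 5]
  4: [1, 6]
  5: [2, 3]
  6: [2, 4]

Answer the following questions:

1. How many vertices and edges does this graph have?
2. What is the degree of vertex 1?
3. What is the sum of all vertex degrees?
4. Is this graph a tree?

Count: 7 vertices, 7 edges.
Vertex 1 has neighbors [0, 3, 4], degree = 3.
Handshaking lemma: 2 * 7 = 14.
A tree on 7 vertices has 6 edges. This graph has 7 edges (1 extra). Not a tree.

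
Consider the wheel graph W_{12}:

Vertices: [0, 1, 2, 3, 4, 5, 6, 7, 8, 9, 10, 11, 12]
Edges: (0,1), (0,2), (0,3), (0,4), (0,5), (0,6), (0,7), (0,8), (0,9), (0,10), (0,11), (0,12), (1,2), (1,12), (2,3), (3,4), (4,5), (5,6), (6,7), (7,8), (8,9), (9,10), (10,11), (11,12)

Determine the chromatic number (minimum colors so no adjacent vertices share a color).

W_{12} = C_{12} plus a hub adjacent to every cycle vertex.
The outer cycle needs 2 colors (even cycle); the hub is adjacent to all of them so needs a fresh color.
Chromatic number = 2 + 1 = 3.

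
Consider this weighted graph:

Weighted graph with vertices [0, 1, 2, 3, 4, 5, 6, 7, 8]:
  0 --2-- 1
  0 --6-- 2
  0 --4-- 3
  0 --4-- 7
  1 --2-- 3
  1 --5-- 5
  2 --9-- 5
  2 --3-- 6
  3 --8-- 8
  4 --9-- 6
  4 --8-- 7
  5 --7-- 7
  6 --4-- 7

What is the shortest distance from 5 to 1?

Using Dijkstra's algorithm from vertex 5:
Shortest path: 5 -> 1
Total weight: 5 = 5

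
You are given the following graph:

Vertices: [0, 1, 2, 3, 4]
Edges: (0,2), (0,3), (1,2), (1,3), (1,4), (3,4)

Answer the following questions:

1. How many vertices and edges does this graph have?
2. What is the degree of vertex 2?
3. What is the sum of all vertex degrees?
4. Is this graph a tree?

Count: 5 vertices, 6 edges.
Vertex 2 has neighbors [0, 1], degree = 2.
Handshaking lemma: 2 * 6 = 12.
A tree on 5 vertices has 4 edges. This graph has 6 edges (2 extra). Not a tree.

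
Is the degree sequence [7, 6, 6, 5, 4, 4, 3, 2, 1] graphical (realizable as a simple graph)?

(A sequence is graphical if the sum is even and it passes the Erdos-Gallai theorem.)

Sum of degrees = 38. Sum is even and passes Erdos-Gallai. The sequence IS graphical.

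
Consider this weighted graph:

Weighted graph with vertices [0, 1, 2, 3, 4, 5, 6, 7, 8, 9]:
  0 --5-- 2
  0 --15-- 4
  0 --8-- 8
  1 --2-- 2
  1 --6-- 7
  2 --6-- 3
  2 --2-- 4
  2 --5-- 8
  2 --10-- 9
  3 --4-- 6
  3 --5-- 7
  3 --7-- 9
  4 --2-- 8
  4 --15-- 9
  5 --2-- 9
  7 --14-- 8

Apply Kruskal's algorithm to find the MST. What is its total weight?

Applying Kruskal's algorithm (sort edges by weight, add if no cycle):
  Add (1,2) w=2
  Add (2,4) w=2
  Add (4,8) w=2
  Add (5,9) w=2
  Add (3,6) w=4
  Add (0,2) w=5
  Skip (2,8) w=5 (creates cycle)
  Add (3,7) w=5
  Add (1,7) w=6
  Skip (2,3) w=6 (creates cycle)
  Add (3,9) w=7
  Skip (0,8) w=8 (creates cycle)
  Skip (2,9) w=10 (creates cycle)
  Skip (7,8) w=14 (creates cycle)
  Skip (0,4) w=15 (creates cycle)
  Skip (4,9) w=15 (creates cycle)
MST weight = 35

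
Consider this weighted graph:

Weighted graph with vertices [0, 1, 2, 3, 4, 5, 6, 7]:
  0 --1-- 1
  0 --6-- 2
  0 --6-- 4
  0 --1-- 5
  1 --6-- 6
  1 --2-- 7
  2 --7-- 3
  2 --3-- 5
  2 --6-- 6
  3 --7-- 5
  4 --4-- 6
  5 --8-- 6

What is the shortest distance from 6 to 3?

Using Dijkstra's algorithm from vertex 6:
Shortest path: 6 -> 2 -> 3
Total weight: 6 + 7 = 13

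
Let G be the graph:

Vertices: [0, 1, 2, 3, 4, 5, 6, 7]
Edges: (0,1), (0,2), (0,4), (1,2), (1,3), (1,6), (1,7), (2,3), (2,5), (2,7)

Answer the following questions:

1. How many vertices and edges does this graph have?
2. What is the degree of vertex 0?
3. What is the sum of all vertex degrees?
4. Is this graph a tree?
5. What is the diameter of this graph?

Count: 8 vertices, 10 edges.
Vertex 0 has neighbors [1, 2, 4], degree = 3.
Handshaking lemma: 2 * 10 = 20.
A tree on 8 vertices has 7 edges. This graph has 10 edges (3 extra). Not a tree.
Diameter (longest shortest path) = 3.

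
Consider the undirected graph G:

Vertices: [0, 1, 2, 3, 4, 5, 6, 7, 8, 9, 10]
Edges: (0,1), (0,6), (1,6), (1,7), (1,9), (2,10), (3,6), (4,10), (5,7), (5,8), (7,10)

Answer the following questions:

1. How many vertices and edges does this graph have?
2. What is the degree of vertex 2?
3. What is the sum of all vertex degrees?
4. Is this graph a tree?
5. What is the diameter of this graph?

Count: 11 vertices, 11 edges.
Vertex 2 has neighbors [10], degree = 1.
Handshaking lemma: 2 * 11 = 22.
A tree on 11 vertices has 10 edges. This graph has 11 edges (1 extra). Not a tree.
Diameter (longest shortest path) = 5.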